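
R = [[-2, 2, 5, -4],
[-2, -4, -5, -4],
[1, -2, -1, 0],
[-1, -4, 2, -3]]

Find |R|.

The determinant is 150.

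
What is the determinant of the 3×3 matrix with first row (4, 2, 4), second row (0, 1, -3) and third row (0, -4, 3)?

Expand along column 1:
  + 4 · |1 -3; -4 3| = 4·(3 − 12) = -36

The determinant is -36.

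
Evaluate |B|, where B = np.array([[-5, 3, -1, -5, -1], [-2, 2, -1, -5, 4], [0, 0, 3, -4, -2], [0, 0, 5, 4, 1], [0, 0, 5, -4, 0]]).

B is block upper-triangular with a 2×2 block and a 3×3 block on the diagonal, so its determinant equals the product of the determinants of the diagonal blocks.
det of the 2×2 block = -4
det of the 3×3 block = 72
det = (-4)·(72) = -288

|B| = -288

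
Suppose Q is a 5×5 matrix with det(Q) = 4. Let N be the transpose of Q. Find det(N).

The determinant is 4.

det(Qᵀ) = det(Q).
det(N) = (1)·(4) = 4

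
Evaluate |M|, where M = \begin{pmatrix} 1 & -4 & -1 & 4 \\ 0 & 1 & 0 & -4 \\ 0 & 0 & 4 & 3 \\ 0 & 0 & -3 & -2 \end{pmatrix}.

1

M is block upper-triangular with a 2×2 block and a 2×2 block on the diagonal, so its determinant equals the product of the determinants of the diagonal blocks.
det of the 2×2 block = 1
det of the 2×2 block = 1
det = (1)·(1) = 1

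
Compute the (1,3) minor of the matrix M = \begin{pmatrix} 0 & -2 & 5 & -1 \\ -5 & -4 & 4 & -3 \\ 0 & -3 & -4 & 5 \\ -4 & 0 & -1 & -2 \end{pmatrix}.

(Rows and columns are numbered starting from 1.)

Delete row 1 and column 3; the remaining 3×3 submatrix is [-5 -4 -3; 0 -3 5; -4 0 -2].
Its determinant is 86.

86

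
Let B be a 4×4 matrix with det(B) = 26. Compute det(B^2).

det(B^2) = (det B)^2 = (26)^2 = 676

676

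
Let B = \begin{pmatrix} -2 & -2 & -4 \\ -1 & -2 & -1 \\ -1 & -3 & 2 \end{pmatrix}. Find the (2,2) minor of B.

The minor is -8.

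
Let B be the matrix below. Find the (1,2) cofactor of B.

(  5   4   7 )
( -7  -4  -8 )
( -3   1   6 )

The cofactor is 66.

Delete row 1 and column 2; the remaining 2×2 submatrix is [-7 -8; -3 6].
Its determinant is (-7)·6 − (-8)·(-3) = -66.
The cofactor carries sign (−1)^(1+2) = −1, so C_{1,2} = −(-66) = 66.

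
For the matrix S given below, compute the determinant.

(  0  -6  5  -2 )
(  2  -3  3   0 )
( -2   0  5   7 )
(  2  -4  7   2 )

Expand along row 1 (it has 1 zero):
  − (-6) · M_12   where M_12 = det([2 3 0; -2 5 7; 2 7 2]) = -24
  + (5) · M_13   where M_13 = det([2 -3 0; -2 0 7; 2 -4 2]) = 2
  − (-2) · M_14   where M_14 = det([2 -3 3; -2 0 5; 2 -4 7]) = -8
det = (-1)·(-6)·(-24) + (+1)·(5)·(2) + (-1)·(-2)·(-8) = -150

|S| = -150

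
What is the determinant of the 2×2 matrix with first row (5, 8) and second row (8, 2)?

-54

det = 5·2 − 8·8 = 10 − 64 = -54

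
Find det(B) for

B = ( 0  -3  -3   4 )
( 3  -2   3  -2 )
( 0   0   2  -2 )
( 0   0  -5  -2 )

det(B) = -126

B is block upper-triangular with a 2×2 block and a 2×2 block on the diagonal, so its determinant equals the product of the determinants of the diagonal blocks.
det of the 2×2 block = 9
det of the 2×2 block = -14
det = (9)·(-14) = -126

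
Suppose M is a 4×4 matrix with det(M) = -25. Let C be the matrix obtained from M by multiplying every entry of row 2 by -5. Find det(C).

125

Scaling one row by -5 multiplies the determinant by -5.
det(C) = (-5)·(-25) = 125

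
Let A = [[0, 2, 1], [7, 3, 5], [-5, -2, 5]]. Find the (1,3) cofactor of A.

1

Delete row 1 and column 3; the remaining 2×2 submatrix is [7 3; -5 -2].
Its determinant is 7·(-2) − 3·(-5) = 1.
The cofactor carries sign (−1)^(1+3) = +1, so C_{1,3} = +(1) = 1.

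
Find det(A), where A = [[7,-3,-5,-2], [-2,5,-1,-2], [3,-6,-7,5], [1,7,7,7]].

Expand along row 1:
  + (7) · M_11   where M_11 = det([5 -1 -2; -6 -7 5; 7 7 7]) = -511
  − (-3) · M_12   where M_12 = det([-2 -1 -2; 3 -7 5; 1 7 7]) = 128
  + (-5) · M_13   where M_13 = det([-2 5 -2; 3 -6 5; 1 7 7]) = 20
  − (-2) · M_14   where M_14 = det([-2 5 -1; 3 -6 -7; 1 7 7]) = -181
det = (+1)·(7)·(-511) + (-1)·(-3)·(128) + (+1)·(-5)·(20) + (-1)·(-2)·(-181) = -3655

-3655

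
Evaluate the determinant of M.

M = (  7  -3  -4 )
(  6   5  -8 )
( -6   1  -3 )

Expand along row 1:
  + 7 · |5 -8; 1 -3| = 7·(-15 − (-8)) = -49
  − (-3) · |6 -8; -6 -3| = −(-3)·(-18 − 48) = -198
  + (-4) · |6 5; -6 1| = (-4)·(6 − (-30)) = -144
Sum: (-49) + (-198) + (-144) = -391

-391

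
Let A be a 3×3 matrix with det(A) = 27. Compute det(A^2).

The determinant is 729.

det(A^2) = (det A)^2 = (27)^2 = 729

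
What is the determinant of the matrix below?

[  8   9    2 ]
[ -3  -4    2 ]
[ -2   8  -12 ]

The determinant is -168.

Expand along row 1:
  + 8 · |-4 2; 8 -12| = 8·(48 − 16) = 256
  − 9 · |-3 2; -2 -12| = −9·(36 − (-4)) = -360
  + 2 · |-3 -4; -2 8| = 2·(-24 − 8) = -64
Sum: (256) + (-360) + (-64) = -168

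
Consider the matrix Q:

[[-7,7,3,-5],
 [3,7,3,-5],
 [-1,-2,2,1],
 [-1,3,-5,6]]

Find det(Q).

-1440

Expand along row 1:
  + (-7) · M_11   where M_11 = det([7 3 -5; -2 2 1; 3 -5 6]) = 144
  − (7) · M_12   where M_12 = det([3 3 -5; -1 2 1; -1 -5 6]) = 31
  + (3) · M_13   where M_13 = det([3 7 -5; -1 -2 1; -1 3 6]) = 15
  − (-5) · M_14   where M_14 = det([3 7 3; -1 -2 2; -1 3 -5]) = -52
det = (+1)·(-7)·(144) + (-1)·(7)·(31) + (+1)·(3)·(15) + (-1)·(-5)·(-52) = -1440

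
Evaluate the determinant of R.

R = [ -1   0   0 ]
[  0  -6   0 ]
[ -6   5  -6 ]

det(R) = -36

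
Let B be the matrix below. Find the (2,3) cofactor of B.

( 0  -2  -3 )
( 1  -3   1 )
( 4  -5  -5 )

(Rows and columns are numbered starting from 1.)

-8

Delete row 2 and column 3; the remaining 2×2 submatrix is [0 -2; 4 -5].
Its determinant is 0·(-5) − (-2)·4 = 8.
The cofactor carries sign (−1)^(2+3) = −1, so C_{2,3} = −(8) = -8.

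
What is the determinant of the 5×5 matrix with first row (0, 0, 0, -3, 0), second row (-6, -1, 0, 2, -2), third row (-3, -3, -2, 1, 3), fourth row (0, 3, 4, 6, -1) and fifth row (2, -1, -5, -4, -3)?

Expand along row 1 (it has 4 zeros):
  − (-3) · M_14   where M_14 = det([-6 -1 0 -2; -3 -3 -2 3; 0 3 4 -1; 2 -1 -5 -3]) = 85
det = (-1)·(-3)·(85) = 255

The determinant is 255.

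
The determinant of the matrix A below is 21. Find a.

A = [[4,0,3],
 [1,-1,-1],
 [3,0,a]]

Expanding along the row containing a, det(A) is linear in a: det(A) = (-4)·a + (9).
Set (-4)·a + (9) = 21  ⇒  (-4)·a = 12  ⇒  a = -3.

-3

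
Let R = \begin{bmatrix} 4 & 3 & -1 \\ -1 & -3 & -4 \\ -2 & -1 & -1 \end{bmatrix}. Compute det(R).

Expand along column 1:
  + 4 · |-3 -4; -1 -1| = 4·(3 − 4) = -4
  − (-1) · |3 -1; -1 -1| = −(-1)·(-3 − 1) = -4
  + (-2) · |3 -1; -3 -4| = (-2)·(-12 − 3) = 30
Sum: (-4) + (-4) + (30) = 22

det(R) = 22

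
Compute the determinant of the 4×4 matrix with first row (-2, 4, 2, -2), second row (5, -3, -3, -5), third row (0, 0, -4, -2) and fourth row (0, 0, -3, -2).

The determinant is -28.

The matrix is block upper-triangular with a 2×2 block and a 2×2 block on the diagonal, so its determinant equals the product of the determinants of the diagonal blocks.
det of the 2×2 block = -14
det of the 2×2 block = 2
det = (-14)·(2) = -28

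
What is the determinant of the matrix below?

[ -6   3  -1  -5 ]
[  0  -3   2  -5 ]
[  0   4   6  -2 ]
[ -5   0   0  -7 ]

78

Expand along row 4 (it has 2 zeros):
  − (-5) · M_41   where M_41 = det([3 -1 -5; -3 2 -5; 4 6 -2]) = 234
  + (-7) · M_44   where M_44 = det([-6 3 -1; 0 -3 2; 0 4 6]) = 156
det = (-1)·(-5)·(234) + (+1)·(-7)·(156) = 78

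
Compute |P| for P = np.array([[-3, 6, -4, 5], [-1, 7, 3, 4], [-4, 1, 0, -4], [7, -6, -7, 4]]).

Expand along row 3 (it has 1 zero):
  + (-4) · M_31   where M_31 = det([6 -4 5; 7 3 4; -6 -7 4]) = 293
  − (1) · M_32   where M_32 = det([-3 -4 5; -1 3 4; 7 -7 4]) = -318
  − (-4) · M_34   where M_34 = det([-3 6 -4; -1 7 3; 7 -6 -7]) = 349
det = (+1)·(-4)·(293) + (-1)·(1)·(-318) + (-1)·(-4)·(349) = 542

The determinant is 542.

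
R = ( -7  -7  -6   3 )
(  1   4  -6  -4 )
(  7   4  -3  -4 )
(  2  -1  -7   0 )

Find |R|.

The determinant is 591.

Expand along row 4 (it has 1 zero):
  − (2) · M_41   where M_41 = det([-7 -6 3; 4 -6 -4; 4 -3 -4]) = -48
  + (-1) · M_42   where M_42 = det([-7 -6 3; 1 -6 -4; 7 -3 -4]) = 177
  − (-7) · M_43   where M_43 = det([-7 -7 3; 1 4 -4; 7 4 -4]) = 96
det = (-1)·(2)·(-48) + (+1)·(-1)·(177) + (-1)·(-7)·(96) = 591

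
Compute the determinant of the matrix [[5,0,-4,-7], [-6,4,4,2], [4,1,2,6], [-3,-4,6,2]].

Expand along row 1 (it has 1 zero):
  + (5) · M_11   where M_11 = det([4 4 2; 1 2 6; -4 6 2]) = -204
  + (-4) · M_13   where M_13 = det([-6 4 2; 4 1 6; -3 -4 2]) = -286
  − (-7) · M_14   where M_14 = det([-6 4 4; 4 1 2; -3 -4 6]) = -256
det = (+1)·(5)·(-204) + (+1)·(-4)·(-286) + (-1)·(-7)·(-256) = -1668

The determinant is -1668.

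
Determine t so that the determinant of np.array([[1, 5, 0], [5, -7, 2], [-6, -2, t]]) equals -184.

t = 4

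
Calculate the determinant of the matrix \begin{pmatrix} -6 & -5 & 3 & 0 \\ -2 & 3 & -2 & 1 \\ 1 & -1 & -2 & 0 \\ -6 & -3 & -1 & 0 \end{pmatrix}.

The determinant is -62.

Expand along column 4 (it has 3 zeros):
  + (1) · M_24   where M_24 = det([-6 -5 3; 1 -1 -2; -6 -3 -1]) = -62
det = (+1)·(1)·(-62) = -62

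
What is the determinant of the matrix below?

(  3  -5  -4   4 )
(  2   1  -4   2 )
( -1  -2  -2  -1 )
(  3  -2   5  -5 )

Expand along row 1:
  + (3) · M_11   where M_11 = det([1 -4 2; -2 -2 -1; -2 5 -5]) = 19
  − (-5) · M_12   where M_12 = det([2 -4 2; -1 -2 -1; 3 5 -5]) = 64
  + (-4) · M_13   where M_13 = det([2 1 2; -1 -2 -1; 3 -2 -5]) = 24
  − (4) · M_14   where M_14 = det([2 1 -4; -1 -2 -2; 3 -2 5]) = -61
det = (+1)·(3)·(19) + (-1)·(-5)·(64) + (+1)·(-4)·(24) + (-1)·(4)·(-61) = 525

The determinant is 525.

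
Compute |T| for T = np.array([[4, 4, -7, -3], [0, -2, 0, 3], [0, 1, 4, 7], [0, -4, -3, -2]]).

The determinant is 52.

Expand along column 1 (it has 3 zeros):
  + (4) · M_11   where M_11 = det([-2 0 3; 1 4 7; -4 -3 -2]) = 13
det = (+1)·(4)·(13) = 52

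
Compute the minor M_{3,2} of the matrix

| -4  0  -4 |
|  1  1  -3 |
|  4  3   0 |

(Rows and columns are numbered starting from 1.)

The minor is 16.

Delete row 3 and column 2; the remaining 2×2 submatrix is [-4 -4; 1 -3].
Its determinant is (-4)·(-3) − (-4)·1 = 16.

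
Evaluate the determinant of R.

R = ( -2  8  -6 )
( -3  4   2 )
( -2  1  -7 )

-170

Expand along column 1:
  + (-2) · |4 2; 1 -7| = (-2)·(-28 − 2) = 60
  − (-3) · |8 -6; 1 -7| = −(-3)·(-56 − (-6)) = -150
  + (-2) · |8 -6; 4 2| = (-2)·(16 − (-24)) = -80
Sum: (60) + (-150) + (-80) = -170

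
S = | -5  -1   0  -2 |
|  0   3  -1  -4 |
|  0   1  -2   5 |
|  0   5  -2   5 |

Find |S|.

Expand along column 1 (it has 3 zeros):
  + (-5) · M_11   where M_11 = det([3 -1 -4; 1 -2 5; 5 -2 5]) = -52
det = (+1)·(-5)·(-52) = 260

det(S) = 260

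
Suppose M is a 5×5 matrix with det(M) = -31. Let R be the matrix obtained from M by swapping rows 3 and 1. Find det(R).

31

Swapping two rows multiplies the determinant by −1.
det(R) = (-1)·(-31) = 31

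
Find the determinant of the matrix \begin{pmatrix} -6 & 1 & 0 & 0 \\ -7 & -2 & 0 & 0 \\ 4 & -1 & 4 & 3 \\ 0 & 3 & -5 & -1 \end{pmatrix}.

The determinant is 209.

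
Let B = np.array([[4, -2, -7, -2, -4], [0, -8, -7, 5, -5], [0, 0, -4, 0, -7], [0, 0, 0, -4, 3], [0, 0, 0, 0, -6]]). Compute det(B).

det(B) = 3072

B is upper triangular, so det(B) is the product of the diagonal entries:
det = (4) · (-8) · (-4) · (-4) · (-6) = 3072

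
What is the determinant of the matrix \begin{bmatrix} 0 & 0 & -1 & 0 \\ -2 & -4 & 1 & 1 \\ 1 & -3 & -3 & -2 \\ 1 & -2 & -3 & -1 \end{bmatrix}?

Expand along row 1 (it has 3 zeros):
  + (-1) · M_13   where M_13 = det([-2 -4 1; 1 -3 -2; 1 -2 -1]) = 7
det = (+1)·(-1)·(7) = -7

-7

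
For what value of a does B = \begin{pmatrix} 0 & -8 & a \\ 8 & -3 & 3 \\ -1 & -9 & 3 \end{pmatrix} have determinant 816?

Expanding along the column containing a, det(B) is linear in a: det(B) = (-75)·a + (216).
Set (-75)·a + (216) = 816  ⇒  (-75)·a = 600  ⇒  a = -8.

-8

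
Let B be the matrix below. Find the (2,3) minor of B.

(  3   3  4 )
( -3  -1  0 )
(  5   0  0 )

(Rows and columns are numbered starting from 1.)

Delete row 2 and column 3; the remaining 2×2 submatrix is [3 3; 5 0].
Its determinant is 3·0 − 3·5 = -15.

-15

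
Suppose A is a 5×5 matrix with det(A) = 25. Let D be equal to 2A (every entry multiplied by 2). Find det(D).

For a 5×5 matrix, det(2A) = 2^5·det(A) = 32·det(A).
det(D) = (32)·(25) = 800

The determinant is 800.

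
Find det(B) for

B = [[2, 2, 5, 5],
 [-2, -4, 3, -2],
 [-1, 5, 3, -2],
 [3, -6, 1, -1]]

Expand along row 1:
  + (2) · M_11   where M_11 = det([-4 3 -2; 5 3 -2; -6 1 -1]) = 9
  − (2) · M_12   where M_12 = det([-2 3 -2; -1 3 -2; 3 1 -1]) = 1
  + (5) · M_13   where M_13 = det([-2 -4 -2; -1 5 -2; 3 -6 -1]) = 80
  − (5) · M_14   where M_14 = det([-2 -4 3; -1 5 3; 3 -6 1]) = -113
det = (+1)·(2)·(9) + (-1)·(2)·(1) + (+1)·(5)·(80) + (-1)·(5)·(-113) = 981

det(B) = 981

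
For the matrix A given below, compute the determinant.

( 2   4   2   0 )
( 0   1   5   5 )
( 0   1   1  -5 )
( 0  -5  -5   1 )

Expand along column 1 (it has 3 zeros):
  + (2) · M_11   where M_11 = det([1 5 5; 1 1 -5; -5 -5 1]) = 96
det = (+1)·(2)·(96) = 192

192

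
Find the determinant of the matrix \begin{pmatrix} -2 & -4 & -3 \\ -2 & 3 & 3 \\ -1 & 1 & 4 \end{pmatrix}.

Expand along column 1:
  + (-2) · |3 3; 1 4| = (-2)·(12 − 3) = -18
  − (-2) · |-4 -3; 1 4| = −(-2)·(-16 − (-3)) = -26
  + (-1) · |-4 -3; 3 3| = (-1)·(-12 − (-9)) = 3
Sum: (-18) + (-26) + (3) = -41

-41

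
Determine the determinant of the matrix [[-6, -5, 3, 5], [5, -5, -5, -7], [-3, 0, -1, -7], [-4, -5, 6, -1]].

3185

Expand along row 3 (it has 1 zero):
  + (-3) · M_31   where M_31 = det([-5 3 5; -5 -5 -7; -5 6 -1]) = -420
  + (-1) · M_33   where M_33 = det([-6 -5 5; 5 -5 -7; -4 -5 -1]) = -210
  − (-7) · M_34   where M_34 = det([-6 -5 3; 5 -5 -5; -4 -5 6]) = 245
det = (+1)·(-3)·(-420) + (+1)·(-1)·(-210) + (-1)·(-7)·(245) = 3185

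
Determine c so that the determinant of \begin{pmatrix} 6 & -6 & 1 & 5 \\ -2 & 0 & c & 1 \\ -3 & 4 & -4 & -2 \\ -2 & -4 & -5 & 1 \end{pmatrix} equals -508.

Expanding along the column containing c, det(M) is linear in c: det(M) = (-34)·c + (-338).
Set (-34)·c + (-338) = -508  ⇒  (-34)·c = -170  ⇒  c = 5.

c = 5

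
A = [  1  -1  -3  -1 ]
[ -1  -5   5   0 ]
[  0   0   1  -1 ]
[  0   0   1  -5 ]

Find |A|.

det(A) = 24

A is block upper-triangular with a 2×2 block and a 2×2 block on the diagonal, so its determinant equals the product of the determinants of the diagonal blocks.
det of the 2×2 block = -6
det of the 2×2 block = -4
det = (-6)·(-4) = 24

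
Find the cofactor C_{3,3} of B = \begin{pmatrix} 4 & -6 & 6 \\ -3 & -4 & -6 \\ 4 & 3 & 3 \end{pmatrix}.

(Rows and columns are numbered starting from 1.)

Delete row 3 and column 3; the remaining 2×2 submatrix is [4 -6; -3 -4].
Its determinant is 4·(-4) − (-6)·(-3) = -34.
The cofactor carries sign (−1)^(3+3) = +1, so C_{3,3} = +(-34) = -34.

-34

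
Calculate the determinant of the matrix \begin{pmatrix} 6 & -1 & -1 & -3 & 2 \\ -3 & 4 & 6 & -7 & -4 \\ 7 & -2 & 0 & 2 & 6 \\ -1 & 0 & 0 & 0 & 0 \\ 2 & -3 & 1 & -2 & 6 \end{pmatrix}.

252

Expand along row 4 (it has 4 zeros):
  − (-1) · M_41   where M_41 = det([-1 -1 -3 2; 4 6 -7 -4; -2 0 2 6; -3 1 -2 6]) = 252
det = (-1)·(-1)·(252) = 252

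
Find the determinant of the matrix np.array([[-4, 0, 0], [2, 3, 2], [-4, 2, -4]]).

64

Expand along row 1:
  + (-4) · |3 2; 2 -4| = (-4)·(-12 − 4) = 64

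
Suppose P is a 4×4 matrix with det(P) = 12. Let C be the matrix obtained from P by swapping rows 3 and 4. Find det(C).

Swapping two rows multiplies the determinant by −1.
det(C) = (-1)·(12) = -12

-12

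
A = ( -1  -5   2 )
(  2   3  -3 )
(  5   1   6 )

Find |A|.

Expand along row 1:
  + (-1) · |3 -3; 1 6| = (-1)·(18 − (-3)) = -21
  − (-5) · |2 -3; 5 6| = −(-5)·(12 − (-15)) = 135
  + 2 · |2 3; 5 1| = 2·(2 − 15) = -26
Sum: (-21) + (135) + (-26) = 88

|A| = 88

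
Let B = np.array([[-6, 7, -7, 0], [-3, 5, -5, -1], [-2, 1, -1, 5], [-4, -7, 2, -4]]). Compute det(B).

|B| = -185

Expand along row 1 (it has 1 zero):
  + (-6) · M_11   where M_11 = det([5 -5 -1; 1 -1 5; -7 2 -4]) = 130
  − (7) · M_12   where M_12 = det([-3 -5 -1; -2 -1 5; -4 2 -4]) = 166
  + (-7) · M_13   where M_13 = det([-3 5 -1; -2 1 5; -4 -7 -4]) = -251
det = (+1)·(-6)·(130) + (-1)·(7)·(166) + (+1)·(-7)·(-251) = -185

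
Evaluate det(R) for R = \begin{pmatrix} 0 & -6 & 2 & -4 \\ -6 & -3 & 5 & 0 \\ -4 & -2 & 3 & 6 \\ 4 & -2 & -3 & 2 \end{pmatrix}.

|R| = -160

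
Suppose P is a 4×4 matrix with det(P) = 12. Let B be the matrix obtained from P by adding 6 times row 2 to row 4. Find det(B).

det(B) = 12

Adding a multiple of one row to another leaves the determinant unchanged.
det(B) = (1)·(12) = 12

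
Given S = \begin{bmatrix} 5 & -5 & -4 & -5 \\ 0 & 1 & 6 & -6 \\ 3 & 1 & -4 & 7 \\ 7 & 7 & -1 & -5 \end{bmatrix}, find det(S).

2490

Expand along row 2 (it has 1 zero):
  + (1) · M_22   where M_22 = det([5 -4 -5; 3 -4 7; 7 -1 -5]) = -246
  − (6) · M_23   where M_23 = det([5 -5 -5; 3 1 7; 7 7 -5]) = -660
  + (-6) · M_24   where M_24 = det([5 -5 -4; 3 1 -4; 7 7 -1]) = 204
det = (+1)·(1)·(-246) + (-1)·(6)·(-660) + (+1)·(-6)·(204) = 2490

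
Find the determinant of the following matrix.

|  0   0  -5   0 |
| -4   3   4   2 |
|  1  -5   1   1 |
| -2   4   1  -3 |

Expand along row 1 (it has 3 zeros):
  + (-5) · M_13   where M_13 = det([-4 3 2; 1 -5 1; -2 4 -3]) = -53
det = (+1)·(-5)·(-53) = 265

265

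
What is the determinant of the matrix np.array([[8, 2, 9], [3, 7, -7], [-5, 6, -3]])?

733

Expand along column 1:
  + 8 · |7 -7; 6 -3| = 8·(-21 − (-42)) = 168
  − 3 · |2 9; 6 -3| = −3·(-6 − 54) = 180
  + (-5) · |2 9; 7 -7| = (-5)·(-14 − 63) = 385
Sum: (168) + (180) + (385) = 733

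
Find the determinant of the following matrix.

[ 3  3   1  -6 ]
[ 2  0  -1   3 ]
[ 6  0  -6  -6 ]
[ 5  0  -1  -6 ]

The determinant is -378.

Expand along column 2 (it has 3 zeros):
  − (3) · M_12   where M_12 = det([2 -1 3; 6 -6 -6; 5 -1 -6]) = 126
det = (-1)·(3)·(126) = -378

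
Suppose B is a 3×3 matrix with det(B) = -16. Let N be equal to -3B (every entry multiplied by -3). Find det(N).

The determinant is 432.

For a 3×3 matrix, det(-3B) = (-3)^3·det(B) = -27·det(B).
det(N) = (-27)·(-16) = 432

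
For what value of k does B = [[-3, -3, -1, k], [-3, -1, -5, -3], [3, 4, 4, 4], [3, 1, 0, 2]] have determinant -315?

k = 4

Expanding along the row containing k, det(B) is linear in k: det(B) = (-45)·k + (-135).
Set (-45)·k + (-135) = -315  ⇒  (-45)·k = -180  ⇒  k = 4.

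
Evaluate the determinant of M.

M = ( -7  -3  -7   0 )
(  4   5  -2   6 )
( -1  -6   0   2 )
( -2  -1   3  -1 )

Expand along row 1 (it has 1 zero):
  + (-7) · M_11   where M_11 = det([5 -2 6; -6 0 2; -1 3 -1]) = -122
  − (-3) · M_12   where M_12 = det([4 -2 6; -1 0 2; -2 3 -1]) = -32
  + (-7) · M_13   where M_13 = det([4 5 6; -1 -6 2; -2 -1 -1]) = -59
det = (+1)·(-7)·(-122) + (-1)·(-3)·(-32) + (+1)·(-7)·(-59) = 1171

1171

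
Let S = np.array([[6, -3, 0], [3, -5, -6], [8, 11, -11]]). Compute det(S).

Expand along row 1:
  + 6 · |-5 -6; 11 -11| = 6·(55 − (-66)) = 726
  − (-3) · |3 -6; 8 -11| = −(-3)·(-33 − (-48)) = 45
Sum: (726) + (45) = 771

det(S) = 771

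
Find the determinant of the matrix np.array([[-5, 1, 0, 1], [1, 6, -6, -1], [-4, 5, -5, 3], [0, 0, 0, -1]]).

The determinant is -29.

Expand along row 4 (it has 3 zeros):
  + (-1) · M_44   where M_44 = det([-5 1 0; 1 6 -6; -4 5 -5]) = 29
det = (+1)·(-1)·(29) = -29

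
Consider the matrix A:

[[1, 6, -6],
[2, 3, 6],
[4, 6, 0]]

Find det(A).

det(A) = 108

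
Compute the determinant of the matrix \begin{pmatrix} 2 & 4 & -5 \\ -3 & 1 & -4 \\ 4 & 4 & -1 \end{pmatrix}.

The determinant is 34.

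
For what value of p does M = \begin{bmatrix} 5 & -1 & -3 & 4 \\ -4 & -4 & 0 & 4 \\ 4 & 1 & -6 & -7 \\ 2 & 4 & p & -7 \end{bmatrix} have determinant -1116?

Expanding along the column containing p, det(M) is linear in p: det(M) = (-180)·p + (-36).
Set (-180)·p + (-36) = -1116  ⇒  (-180)·p = -1080  ⇒  p = 6.

6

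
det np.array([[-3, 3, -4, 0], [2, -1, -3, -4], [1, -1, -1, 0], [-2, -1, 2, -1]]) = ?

Expand along column 4 (it has 2 zeros):
  + (-4) · M_24   where M_24 = det([-3 3 -4; 1 -1 -1; -2 -1 2]) = 21
  + (-1) · M_44   where M_44 = det([-3 3 -4; 2 -1 -3; 1 -1 -1]) = 7
det = (+1)·(-4)·(21) + (+1)·(-1)·(7) = -91

-91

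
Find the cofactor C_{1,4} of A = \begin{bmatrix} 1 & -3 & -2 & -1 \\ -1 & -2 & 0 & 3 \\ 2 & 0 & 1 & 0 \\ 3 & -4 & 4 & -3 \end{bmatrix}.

Delete row 1 and column 4; the remaining 3×3 submatrix is [-1 -2 0; 2 0 1; 3 -4 4].
Its determinant is 6.
The cofactor carries sign (−1)^(1+4) = −1, so C_{1,4} = −(6) = -6.

-6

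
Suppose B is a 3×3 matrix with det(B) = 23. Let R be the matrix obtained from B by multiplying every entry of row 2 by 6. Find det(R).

Scaling one row by 6 multiplies the determinant by 6.
det(R) = (6)·(23) = 138

138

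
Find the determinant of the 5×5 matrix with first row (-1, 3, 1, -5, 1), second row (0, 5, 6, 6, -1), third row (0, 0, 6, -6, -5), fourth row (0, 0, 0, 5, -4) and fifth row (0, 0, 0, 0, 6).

The matrix is upper triangular, so the determinant is the product of the diagonal entries:
det = (-1) · (5) · (6) · (5) · (6) = -900

-900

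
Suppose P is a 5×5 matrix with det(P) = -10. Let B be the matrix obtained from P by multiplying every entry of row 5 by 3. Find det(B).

-30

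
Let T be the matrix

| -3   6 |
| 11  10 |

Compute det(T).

-96

det(T) = (-3)·10 − 6·11 = -30 − 66 = -96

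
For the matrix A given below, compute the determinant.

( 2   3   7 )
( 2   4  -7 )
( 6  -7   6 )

-478

Expand along row 1:
  + 2 · |4 -7; -7 6| = 2·(24 − 49) = -50
  − 3 · |2 -7; 6 6| = −3·(12 − (-42)) = -162
  + 7 · |2 4; 6 -7| = 7·(-14 − 24) = -266
Sum: (-50) + (-162) + (-266) = -478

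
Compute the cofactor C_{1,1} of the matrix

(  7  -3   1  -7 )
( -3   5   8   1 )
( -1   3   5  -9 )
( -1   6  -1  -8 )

-518

Delete row 1 and column 1; the remaining 3×3 submatrix is [5 8 1; 3 5 -9; 6 -1 -8].
Its determinant is -518.
The cofactor carries sign (−1)^(1+1) = +1, so C_{1,1} = +(-518) = -518.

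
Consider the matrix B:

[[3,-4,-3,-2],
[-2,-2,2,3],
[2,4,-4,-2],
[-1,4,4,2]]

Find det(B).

136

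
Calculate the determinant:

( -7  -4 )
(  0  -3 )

21

det = (-7)·(-3) − (-4)·0 = 21 − 0 = 21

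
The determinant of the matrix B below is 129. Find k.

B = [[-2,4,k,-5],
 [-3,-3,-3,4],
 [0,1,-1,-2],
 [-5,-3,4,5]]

-6

Expanding along the row containing k, det(B) is linear in k: det(B) = (-7)·k + (87).
Set (-7)·k + (87) = 129  ⇒  (-7)·k = 42  ⇒  k = -6.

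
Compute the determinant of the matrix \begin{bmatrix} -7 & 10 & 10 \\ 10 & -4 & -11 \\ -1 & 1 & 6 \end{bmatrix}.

-339

Expand along row 1:
  + (-7) · |-4 -11; 1 6| = (-7)·(-24 − (-11)) = 91
  − 10 · |10 -11; -1 6| = −10·(60 − 11) = -490
  + 10 · |10 -4; -1 1| = 10·(10 − 4) = 60
Sum: (91) + (-490) + (60) = -339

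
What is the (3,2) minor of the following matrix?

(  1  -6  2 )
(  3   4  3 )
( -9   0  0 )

The minor is -3.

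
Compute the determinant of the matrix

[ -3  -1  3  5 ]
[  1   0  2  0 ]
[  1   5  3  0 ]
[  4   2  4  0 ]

110

Expand along column 4 (it has 3 zeros):
  − (5) · M_14   where M_14 = det([1 0 2; 1 5 3; 4 2 4]) = -22
det = (-1)·(5)·(-22) = 110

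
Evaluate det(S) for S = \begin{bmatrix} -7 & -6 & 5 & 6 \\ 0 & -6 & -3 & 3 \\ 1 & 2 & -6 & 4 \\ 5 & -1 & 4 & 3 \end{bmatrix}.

|S| = -3471

Expand along row 2 (it has 1 zero):
  + (-6) · M_22   where M_22 = det([-7 5 6; 1 -6 4; 5 4 3]) = 527
  − (-3) · M_23   where M_23 = det([-7 -6 6; 1 2 4; 5 -1 3]) = -238
  + (3) · M_24   where M_24 = det([-7 -6 5; 1 2 -6; 5 -1 4]) = 135
det = (+1)·(-6)·(527) + (-1)·(-3)·(-238) + (+1)·(3)·(135) = -3471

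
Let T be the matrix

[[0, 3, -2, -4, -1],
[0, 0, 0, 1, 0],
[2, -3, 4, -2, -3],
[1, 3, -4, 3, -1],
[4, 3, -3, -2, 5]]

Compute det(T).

Expand along row 2 (it has 4 zeros):
  + (1) · M_24   where M_24 = det([0 3 -2 -1; 2 -3 4 -3; 1 3 -4 -1; 4 3 -3 5]) = 192
det = (+1)·(1)·(192) = 192

192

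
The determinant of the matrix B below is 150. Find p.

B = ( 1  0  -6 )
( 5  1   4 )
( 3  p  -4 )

p = -4

Expanding along the row containing p, det(B) is linear in p: det(B) = (-34)·p + (14).
Set (-34)·p + (14) = 150  ⇒  (-34)·p = 136  ⇒  p = -4.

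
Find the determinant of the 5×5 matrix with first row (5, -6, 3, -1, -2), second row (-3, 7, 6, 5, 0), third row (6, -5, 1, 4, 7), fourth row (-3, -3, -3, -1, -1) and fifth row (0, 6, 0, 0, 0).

Expand along row 5 (it has 4 zeros):
  − (6) · M_52   where M_52 = det([5 3 -1 -2; -3 6 5 0; 6 1 4 7; -3 -3 -1 -1]) = -296
det = (-1)·(6)·(-296) = 1776

The determinant is 1776.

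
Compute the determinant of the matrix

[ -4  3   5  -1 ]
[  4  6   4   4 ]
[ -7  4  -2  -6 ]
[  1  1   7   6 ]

Expand along row 1:
  + (-4) · M_11   where M_11 = det([6 4 4; 4 -2 -6; 1 7 6]) = 180
  − (3) · M_12   where M_12 = det([4 4 4; -7 -2 -6; 1 7 6]) = 76
  + (5) · M_13   where M_13 = det([4 6 4; -7 4 -6; 1 1 6]) = 292
  − (-1) · M_14   where M_14 = det([4 6 4; -7 4 -2; 1 1 7]) = 358
det = (+1)·(-4)·(180) + (-1)·(3)·(76) + (+1)·(5)·(292) + (-1)·(-1)·(358) = 870

The determinant is 870.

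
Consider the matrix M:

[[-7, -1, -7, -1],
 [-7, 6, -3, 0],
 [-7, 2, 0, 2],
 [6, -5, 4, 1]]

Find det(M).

Expand along row 2 (it has 1 zero):
  − (-7) · M_21   where M_21 = det([-1 -7 -1; 2 0 2; -5 4 1]) = 84
  + (6) · M_22   where M_22 = det([-7 -7 -1; -7 0 2; 6 4 1]) = -49
  − (-3) · M_23   where M_23 = det([-7 -1 -1; -7 2 2; 6 -5 1]) = -126
det = (-1)·(-7)·(84) + (+1)·(6)·(-49) + (-1)·(-3)·(-126) = -84

The determinant is -84.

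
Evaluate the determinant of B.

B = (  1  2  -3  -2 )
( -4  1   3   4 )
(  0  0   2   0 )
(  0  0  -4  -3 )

|B| = -54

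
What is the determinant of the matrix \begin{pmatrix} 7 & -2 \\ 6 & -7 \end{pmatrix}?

det = 7·(-7) − (-2)·6 = -49 − (-12) = -37

-37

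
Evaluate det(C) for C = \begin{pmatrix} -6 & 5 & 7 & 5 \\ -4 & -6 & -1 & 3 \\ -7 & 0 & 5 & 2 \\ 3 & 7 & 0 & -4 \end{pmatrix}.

Expand along row 3 (it has 1 zero):
  + (-7) · M_31   where M_31 = det([5 7 5; -6 -1 3; 7 0 -4]) = 34
  + (5) · M_33   where M_33 = det([-6 5 5; -4 -6 3; 3 7 -4]) = -103
  − (2) · M_34   where M_34 = det([-6 5 7; -4 -6 -1; 3 7 0]) = -127
det = (+1)·(-7)·(34) + (+1)·(5)·(-103) + (-1)·(2)·(-127) = -499

det(C) = -499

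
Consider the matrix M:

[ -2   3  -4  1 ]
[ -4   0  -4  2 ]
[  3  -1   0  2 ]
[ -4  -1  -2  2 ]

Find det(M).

-56

Expand along row 2 (it has 1 zero):
  − (-4) · M_21   where M_21 = det([3 -4 1; -1 0 2; -1 -2 2]) = 14
  − (-4) · M_23   where M_23 = det([-2 3 1; 3 -1 2; -4 -1 2]) = -49
  + (2) · M_24   where M_24 = det([-2 3 -4; 3 -1 0; -4 -1 -2]) = 42
det = (-1)·(-4)·(14) + (-1)·(-4)·(-49) + (+1)·(2)·(42) = -56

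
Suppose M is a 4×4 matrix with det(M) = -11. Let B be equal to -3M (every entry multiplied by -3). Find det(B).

For a 4×4 matrix, det(-3M) = (-3)^4·det(M) = 81·det(M).
det(B) = (81)·(-11) = -891

det(B) = -891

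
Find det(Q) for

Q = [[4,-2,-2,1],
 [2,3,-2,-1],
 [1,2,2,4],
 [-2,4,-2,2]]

Expand along row 1:
  + (4) · M_11   where M_11 = det([3 -2 -1; 2 2 4; 4 -2 2]) = 24
  − (-2) · M_12   where M_12 = det([2 -2 -1; 1 2 4; -2 -2 2]) = 42
  + (-2) · M_13   where M_13 = det([2 3 -1; 1 2 4; -2 4 2]) = -62
  − (1) · M_14   where M_14 = det([2 3 -2; 1 2 2; -2 4 -2]) = -46
det = (+1)·(4)·(24) + (-1)·(-2)·(42) + (+1)·(-2)·(-62) + (-1)·(1)·(-46) = 350

|Q| = 350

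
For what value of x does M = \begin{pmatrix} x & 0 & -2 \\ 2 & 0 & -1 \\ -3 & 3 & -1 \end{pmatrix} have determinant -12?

Expanding along the row containing x, det(M) is linear in x: det(M) = (3)·x + (-12).
Set (3)·x + (-12) = -12  ⇒  (3)·x = 0  ⇒  x = 0.

x = 0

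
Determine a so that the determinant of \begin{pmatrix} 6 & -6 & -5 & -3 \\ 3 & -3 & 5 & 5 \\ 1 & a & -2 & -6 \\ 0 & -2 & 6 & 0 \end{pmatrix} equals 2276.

Expanding along the row containing a, det(A) is linear in a: det(A) = (234)·a + (638).
Set (234)·a + (638) = 2276  ⇒  (234)·a = 1638  ⇒  a = 7.

7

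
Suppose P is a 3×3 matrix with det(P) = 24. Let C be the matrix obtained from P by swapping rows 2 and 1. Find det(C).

The determinant is -24.

Swapping two rows multiplies the determinant by −1.
det(C) = (-1)·(24) = -24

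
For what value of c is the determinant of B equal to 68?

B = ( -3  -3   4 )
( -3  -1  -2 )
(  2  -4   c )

4

Expanding along the column containing c, det(B) is linear in c: det(B) = (-6)·c + (92).
Set (-6)·c + (92) = 68  ⇒  (-6)·c = -24  ⇒  c = 4.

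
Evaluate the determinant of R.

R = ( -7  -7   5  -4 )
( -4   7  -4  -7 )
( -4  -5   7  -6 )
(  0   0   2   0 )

det(R) = -638

Expand along row 4 (it has 3 zeros):
  − (2) · M_43   where M_43 = det([-7 -7 -4; -4 7 -7; -4 -5 -6]) = 319
det = (-1)·(2)·(319) = -638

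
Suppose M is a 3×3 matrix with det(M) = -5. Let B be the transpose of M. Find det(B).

det(Mᵀ) = det(M).
det(B) = (1)·(-5) = -5

det(B) = -5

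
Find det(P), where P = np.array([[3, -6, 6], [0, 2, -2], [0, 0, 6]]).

36

P is upper triangular, so det(P) is the product of the diagonal entries:
det = (3) · (2) · (6) = 36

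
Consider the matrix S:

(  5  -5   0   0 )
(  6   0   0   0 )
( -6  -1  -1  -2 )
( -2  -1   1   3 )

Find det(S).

-30

S is block lower-triangular with a 2×2 block and a 2×2 block on the diagonal, so its determinant equals the product of the determinants of the diagonal blocks.
det of the 2×2 block = 30
det of the 2×2 block = -1
det = (30)·(-1) = -30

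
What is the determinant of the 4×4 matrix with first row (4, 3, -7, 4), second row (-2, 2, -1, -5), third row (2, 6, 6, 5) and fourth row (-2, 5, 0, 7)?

The determinant is 2652.

Expand along row 4 (it has 1 zero):
  − (-2) · M_41   where M_41 = det([3 -7 4; 2 -1 -5; 6 6 5]) = 427
  + (5) · M_42   where M_42 = det([4 -7 4; -2 -1 -5; 2 6 5]) = 60
  + (7) · M_44   where M_44 = det([4 3 -7; -2 2 -1; 2 6 6]) = 214
det = (-1)·(-2)·(427) + (+1)·(5)·(60) + (+1)·(7)·(214) = 2652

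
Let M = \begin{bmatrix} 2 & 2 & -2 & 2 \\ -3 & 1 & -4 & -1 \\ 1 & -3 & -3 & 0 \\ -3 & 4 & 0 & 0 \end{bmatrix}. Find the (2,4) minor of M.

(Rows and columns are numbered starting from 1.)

52

Delete row 2 and column 4; the remaining 3×3 submatrix is [2 2 -2; 1 -3 -3; -3 4 0].
Its determinant is 52.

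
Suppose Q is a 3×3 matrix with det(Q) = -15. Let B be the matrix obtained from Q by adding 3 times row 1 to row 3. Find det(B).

det(B) = -15

Adding a multiple of one row to another leaves the determinant unchanged.
det(B) = (1)·(-15) = -15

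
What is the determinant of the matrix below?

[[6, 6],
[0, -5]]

The determinant is -30.

det = 6·(-5) − 6·0 = -30 − 0 = -30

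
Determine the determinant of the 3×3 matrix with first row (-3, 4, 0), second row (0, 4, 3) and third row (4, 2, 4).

18

Expand along row 1:
  + (-3) · |4 3; 2 4| = (-3)·(16 − 6) = -30
  − 4 · |0 3; 4 4| = −4·(0 − 12) = 48
Sum: (-30) + (48) = 18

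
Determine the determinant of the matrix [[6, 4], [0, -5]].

The determinant is -30.

det = 6·(-5) − 4·0 = -30 − 0 = -30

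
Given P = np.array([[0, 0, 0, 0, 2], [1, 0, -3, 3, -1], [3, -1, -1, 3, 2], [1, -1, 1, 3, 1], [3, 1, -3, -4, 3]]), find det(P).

Expand along row 1 (it has 4 zeros):
  + (2) · M_15   where M_15 = det([1 0 -3 3; 3 -1 -1 3; 1 -1 1 3; 3 1 -3 -4]) = 8
det = (+1)·(2)·(8) = 16

The determinant is 16.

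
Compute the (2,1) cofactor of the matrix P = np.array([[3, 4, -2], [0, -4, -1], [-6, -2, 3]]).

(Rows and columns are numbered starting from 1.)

-8

Delete row 2 and column 1; the remaining 2×2 submatrix is [4 -2; -2 3].
Its determinant is 4·3 − (-2)·(-2) = 8.
The cofactor carries sign (−1)^(2+1) = −1, so C_{2,1} = −(8) = -8.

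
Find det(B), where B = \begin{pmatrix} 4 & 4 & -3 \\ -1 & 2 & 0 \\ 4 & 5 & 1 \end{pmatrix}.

det(B) = 51

Expand along column 3:
  + (-3) · |-1 2; 4 5| = (-3)·(-5 − 8) = 39
  + 1 · |4 4; -1 2| = 1·(8 − (-4)) = 12
Sum: (39) + (12) = 51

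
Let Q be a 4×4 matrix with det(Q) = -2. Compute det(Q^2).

4

det(Q^2) = (det Q)^2 = (-2)^2 = 4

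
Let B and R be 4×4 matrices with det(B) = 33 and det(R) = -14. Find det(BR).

det(BR) = -462

det(BR) = det(B)·det(R) = (33)·(-14) = -462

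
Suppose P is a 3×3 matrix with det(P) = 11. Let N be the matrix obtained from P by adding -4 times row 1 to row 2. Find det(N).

det(N) = 11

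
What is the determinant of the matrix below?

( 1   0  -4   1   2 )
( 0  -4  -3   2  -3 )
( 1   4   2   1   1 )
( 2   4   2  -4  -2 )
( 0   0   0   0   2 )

The determinant is 208.

Expand along row 5 (it has 4 zeros):
  + (2) · M_55   where M_55 = det([1 0 -4 1; 0 -4 -3 2; 1 4 2 1; 2 4 2 -4]) = 104
det = (+1)·(2)·(104) = 208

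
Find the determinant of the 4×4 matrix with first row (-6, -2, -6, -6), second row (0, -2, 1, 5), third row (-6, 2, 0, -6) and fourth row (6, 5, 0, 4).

1068

Expand along column 3 (it has 2 zeros):
  + (-6) · M_13   where M_13 = det([0 -2 5; -6 2 -6; 6 5 4]) = -186
  − (1) · M_23   where M_23 = det([-6 -2 -6; -6 2 -6; 6 5 4]) = 48
det = (+1)·(-6)·(-186) + (-1)·(1)·(48) = 1068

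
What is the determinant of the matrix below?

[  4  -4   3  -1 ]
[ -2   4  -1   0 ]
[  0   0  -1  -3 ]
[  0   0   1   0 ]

The matrix is block upper-triangular with a 2×2 block and a 2×2 block on the diagonal, so its determinant equals the product of the determinants of the diagonal blocks.
det of the 2×2 block = 8
det of the 2×2 block = 3
det = (8)·(3) = 24

24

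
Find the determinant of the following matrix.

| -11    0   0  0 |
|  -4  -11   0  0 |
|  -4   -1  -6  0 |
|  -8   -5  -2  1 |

-726

The matrix is lower triangular, so the determinant is the product of the diagonal entries:
det = (-11) · (-11) · (-6) · (1) = -726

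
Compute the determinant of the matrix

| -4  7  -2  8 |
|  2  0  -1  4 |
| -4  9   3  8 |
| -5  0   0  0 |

-700

Expand along row 4 (it has 3 zeros):
  − (-5) · M_41   where M_41 = det([7 -2 8; 0 -1 4; 9 3 8]) = -140
det = (-1)·(-5)·(-140) = -700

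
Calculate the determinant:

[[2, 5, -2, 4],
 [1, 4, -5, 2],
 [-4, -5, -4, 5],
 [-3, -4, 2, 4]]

Expand along row 1:
  + (2) · M_11   where M_11 = det([4 -5 2; -5 -4 5; -4 2 4]) = -156
  − (5) · M_12   where M_12 = det([1 -5 2; -4 -4 5; -3 2 4]) = -71
  + (-2) · M_13   where M_13 = det([1 4 2; -4 -5 5; -3 -4 4]) = 6
  − (4) · M_14   where M_14 = det([1 4 -5; -4 -5 -4; -3 -4 2]) = 49
det = (+1)·(2)·(-156) + (-1)·(5)·(-71) + (+1)·(-2)·(6) + (-1)·(4)·(49) = -165

The determinant is -165.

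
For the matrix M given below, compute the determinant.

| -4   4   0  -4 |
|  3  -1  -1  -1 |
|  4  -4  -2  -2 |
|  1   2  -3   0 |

Expand along row 1 (it has 1 zero):
  + (-4) · M_11   where M_11 = det([-1 -1 -1; -4 -2 -2; 2 -3 0]) = -6
  − (4) · M_12   where M_12 = det([3 -1 -1; 4 -2 -2; 1 -3 0]) = -6
  − (-4) · M_14   where M_14 = det([3 -1 -1; 4 -4 -2; 1 2 -3]) = 26
det = (+1)·(-4)·(-6) + (-1)·(4)·(-6) + (-1)·(-4)·(26) = 152

The determinant is 152.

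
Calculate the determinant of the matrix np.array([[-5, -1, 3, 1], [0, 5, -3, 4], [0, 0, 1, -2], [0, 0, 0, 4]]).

-100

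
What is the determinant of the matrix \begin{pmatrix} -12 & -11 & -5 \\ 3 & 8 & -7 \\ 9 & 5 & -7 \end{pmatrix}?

The determinant is 999.

Expand along column 1:
  + (-12) · |8 -7; 5 -7| = (-12)·(-56 − (-35)) = 252
  − 3 · |-11 -5; 5 -7| = −3·(77 − (-25)) = -306
  + 9 · |-11 -5; 8 -7| = 9·(77 − (-40)) = 1053
Sum: (252) + (-306) + (1053) = 999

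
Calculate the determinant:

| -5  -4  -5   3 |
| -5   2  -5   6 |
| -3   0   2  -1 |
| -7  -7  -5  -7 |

The determinant is 1335.

Expand along row 3 (it has 1 zero):
  + (-3) · M_31   where M_31 = det([-4 -5 3; 2 -5 6; -7 -5 -7]) = -255
  + (2) · M_33   where M_33 = det([-5 -4 3; -5 2 6; -7 -7 -7]) = 315
  − (-1) · M_34   where M_34 = det([-5 -4 -5; -5 2 -5; -7 -7 -5]) = -60
det = (+1)·(-3)·(-255) + (+1)·(2)·(315) + (-1)·(-1)·(-60) = 1335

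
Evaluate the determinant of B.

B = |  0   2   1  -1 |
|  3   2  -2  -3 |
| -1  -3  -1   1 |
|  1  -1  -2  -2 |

Expand along row 1 (it has 1 zero):
  − (2) · M_12   where M_12 = det([3 -2 -3; -1 -1 1; 1 -2 -2]) = 5
  + (1) · M_13   where M_13 = det([3 2 -3; -1 -3 1; 1 -1 -2]) = 7
  − (-1) · M_14   where M_14 = det([3 2 -2; -1 -3 -1; 1 -1 -2]) = 1
det = (-1)·(2)·(5) + (+1)·(1)·(7) + (-1)·(-1)·(1) = -2

-2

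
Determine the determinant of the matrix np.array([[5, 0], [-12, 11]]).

55

det = 5·11 − 0·(-12) = 55 − 0 = 55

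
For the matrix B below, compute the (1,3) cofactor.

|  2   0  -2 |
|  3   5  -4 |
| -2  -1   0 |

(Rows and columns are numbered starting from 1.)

The cofactor is 7.

Delete row 1 and column 3; the remaining 2×2 submatrix is [3 5; -2 -1].
Its determinant is 3·(-1) − 5·(-2) = 7.
The cofactor carries sign (−1)^(1+3) = +1, so C_{1,3} = +(7) = 7.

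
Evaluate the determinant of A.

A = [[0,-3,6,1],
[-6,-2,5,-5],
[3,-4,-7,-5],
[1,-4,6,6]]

Expand along row 1 (it has 1 zero):
  − (-3) · M_12   where M_12 = det([-6 5 -5; 3 -7 -5; 1 6 6]) = -168
  + (6) · M_13   where M_13 = det([-6 -2 -5; 3 -4 -5; 1 -4 6]) = 350
  − (1) · M_14   where M_14 = det([-6 -2 5; 3 -4 -7; 1 -4 6]) = 322
det = (-1)·(-3)·(-168) + (+1)·(6)·(350) + (-1)·(1)·(322) = 1274

1274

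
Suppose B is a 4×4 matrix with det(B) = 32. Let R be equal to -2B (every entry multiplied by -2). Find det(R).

For a 4×4 matrix, det(-2B) = (-2)^4·det(B) = 16·det(B).
det(R) = (16)·(32) = 512

512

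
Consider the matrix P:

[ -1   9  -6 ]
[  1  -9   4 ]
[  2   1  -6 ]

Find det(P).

-38

Expand along row 1:
  + (-1) · |-9 4; 1 -6| = (-1)·(54 − 4) = -50
  − 9 · |1 4; 2 -6| = −9·(-6 − 8) = 126
  + (-6) · |1 -9; 2 1| = (-6)·(1 − (-18)) = -114
Sum: (-50) + (126) + (-114) = -38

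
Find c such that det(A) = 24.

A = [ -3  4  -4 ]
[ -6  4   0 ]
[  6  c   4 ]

-5

Expanding along the column containing c, det(A) is linear in c: det(A) = (24)·c + (144).
Set (24)·c + (144) = 24  ⇒  (24)·c = -120  ⇒  c = -5.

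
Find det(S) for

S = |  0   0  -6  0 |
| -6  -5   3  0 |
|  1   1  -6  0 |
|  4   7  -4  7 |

Expand along row 1 (it has 3 zeros):
  + (-6) · M_13   where M_13 = det([-6 -5 0; 1 1 0; 4 7 7]) = -7
det = (+1)·(-6)·(-7) = 42

The determinant is 42.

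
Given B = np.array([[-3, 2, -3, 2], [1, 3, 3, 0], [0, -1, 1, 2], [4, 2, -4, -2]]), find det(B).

-250

Expand along row 2 (it has 1 zero):
  − (1) · M_21   where M_21 = det([2 -3 2; -1 1 2; 2 -4 -2]) = 10
  + (3) · M_22   where M_22 = det([-3 -3 2; 0 1 2; 4 -4 -2]) = -50
  − (3) · M_23   where M_23 = det([-3 2 2; 0 -1 2; 4 2 -2]) = 30
det = (-1)·(1)·(10) + (+1)·(3)·(-50) + (-1)·(3)·(30) = -250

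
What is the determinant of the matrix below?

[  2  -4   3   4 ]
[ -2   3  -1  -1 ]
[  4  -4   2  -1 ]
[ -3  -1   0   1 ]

55

Expand along row 4 (it has 1 zero):
  − (-3) · M_41   where M_41 = det([-4 3 4; 3 -1 -1; -4 2 -1]) = 17
  + (-1) · M_42   where M_42 = det([2 3 4; -2 -1 -1; 4 2 -1]) = -12
  + (1) · M_44   where M_44 = det([2 -4 3; -2 3 -1; 4 -4 2]) = -8
det = (-1)·(-3)·(17) + (+1)·(-1)·(-12) + (+1)·(1)·(-8) = 55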